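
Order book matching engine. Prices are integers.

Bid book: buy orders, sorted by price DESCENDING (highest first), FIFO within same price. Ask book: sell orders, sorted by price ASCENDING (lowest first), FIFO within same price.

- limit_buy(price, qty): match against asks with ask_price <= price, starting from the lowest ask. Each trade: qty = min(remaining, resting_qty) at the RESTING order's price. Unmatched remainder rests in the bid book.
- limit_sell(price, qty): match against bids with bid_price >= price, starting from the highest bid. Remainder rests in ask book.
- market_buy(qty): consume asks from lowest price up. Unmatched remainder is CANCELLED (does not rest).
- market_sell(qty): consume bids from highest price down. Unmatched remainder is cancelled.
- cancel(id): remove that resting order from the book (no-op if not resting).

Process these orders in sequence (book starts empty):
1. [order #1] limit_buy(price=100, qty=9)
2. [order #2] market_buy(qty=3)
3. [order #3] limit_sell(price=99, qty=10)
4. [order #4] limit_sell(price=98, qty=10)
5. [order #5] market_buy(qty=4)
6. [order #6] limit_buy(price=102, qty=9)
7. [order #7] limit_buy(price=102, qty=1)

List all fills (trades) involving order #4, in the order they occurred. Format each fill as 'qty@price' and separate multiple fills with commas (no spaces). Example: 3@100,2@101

Answer: 4@98,6@98

Derivation:
After op 1 [order #1] limit_buy(price=100, qty=9): fills=none; bids=[#1:9@100] asks=[-]
After op 2 [order #2] market_buy(qty=3): fills=none; bids=[#1:9@100] asks=[-]
After op 3 [order #3] limit_sell(price=99, qty=10): fills=#1x#3:9@100; bids=[-] asks=[#3:1@99]
After op 4 [order #4] limit_sell(price=98, qty=10): fills=none; bids=[-] asks=[#4:10@98 #3:1@99]
After op 5 [order #5] market_buy(qty=4): fills=#5x#4:4@98; bids=[-] asks=[#4:6@98 #3:1@99]
After op 6 [order #6] limit_buy(price=102, qty=9): fills=#6x#4:6@98 #6x#3:1@99; bids=[#6:2@102] asks=[-]
After op 7 [order #7] limit_buy(price=102, qty=1): fills=none; bids=[#6:2@102 #7:1@102] asks=[-]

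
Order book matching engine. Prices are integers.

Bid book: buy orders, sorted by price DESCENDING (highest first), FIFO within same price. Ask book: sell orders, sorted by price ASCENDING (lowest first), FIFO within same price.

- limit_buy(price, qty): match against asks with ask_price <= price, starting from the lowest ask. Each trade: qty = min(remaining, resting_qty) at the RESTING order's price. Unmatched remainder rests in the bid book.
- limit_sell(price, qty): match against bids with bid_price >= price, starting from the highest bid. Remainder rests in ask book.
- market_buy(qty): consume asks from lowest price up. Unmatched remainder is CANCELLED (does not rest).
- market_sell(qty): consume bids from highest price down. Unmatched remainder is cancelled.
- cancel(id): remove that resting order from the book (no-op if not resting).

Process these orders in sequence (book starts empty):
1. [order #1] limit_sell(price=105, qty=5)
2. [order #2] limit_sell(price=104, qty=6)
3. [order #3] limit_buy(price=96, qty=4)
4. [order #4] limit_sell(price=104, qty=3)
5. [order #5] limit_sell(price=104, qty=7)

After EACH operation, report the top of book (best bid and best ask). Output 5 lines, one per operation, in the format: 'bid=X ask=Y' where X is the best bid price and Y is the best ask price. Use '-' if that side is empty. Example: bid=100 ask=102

Answer: bid=- ask=105
bid=- ask=104
bid=96 ask=104
bid=96 ask=104
bid=96 ask=104

Derivation:
After op 1 [order #1] limit_sell(price=105, qty=5): fills=none; bids=[-] asks=[#1:5@105]
After op 2 [order #2] limit_sell(price=104, qty=6): fills=none; bids=[-] asks=[#2:6@104 #1:5@105]
After op 3 [order #3] limit_buy(price=96, qty=4): fills=none; bids=[#3:4@96] asks=[#2:6@104 #1:5@105]
After op 4 [order #4] limit_sell(price=104, qty=3): fills=none; bids=[#3:4@96] asks=[#2:6@104 #4:3@104 #1:5@105]
After op 5 [order #5] limit_sell(price=104, qty=7): fills=none; bids=[#3:4@96] asks=[#2:6@104 #4:3@104 #5:7@104 #1:5@105]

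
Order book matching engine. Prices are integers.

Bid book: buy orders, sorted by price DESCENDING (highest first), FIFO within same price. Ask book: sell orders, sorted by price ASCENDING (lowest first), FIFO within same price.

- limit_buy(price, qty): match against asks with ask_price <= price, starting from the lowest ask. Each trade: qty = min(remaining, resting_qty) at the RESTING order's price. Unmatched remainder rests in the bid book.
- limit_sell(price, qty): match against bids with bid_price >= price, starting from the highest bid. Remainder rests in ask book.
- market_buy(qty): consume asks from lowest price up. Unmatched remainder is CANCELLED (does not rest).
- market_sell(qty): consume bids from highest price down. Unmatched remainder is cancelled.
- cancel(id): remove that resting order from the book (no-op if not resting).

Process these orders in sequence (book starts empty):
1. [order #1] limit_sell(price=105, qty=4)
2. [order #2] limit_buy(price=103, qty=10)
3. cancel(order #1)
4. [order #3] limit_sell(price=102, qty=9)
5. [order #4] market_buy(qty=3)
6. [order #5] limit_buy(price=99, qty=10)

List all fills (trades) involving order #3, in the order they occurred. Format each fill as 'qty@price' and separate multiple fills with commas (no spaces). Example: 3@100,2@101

After op 1 [order #1] limit_sell(price=105, qty=4): fills=none; bids=[-] asks=[#1:4@105]
After op 2 [order #2] limit_buy(price=103, qty=10): fills=none; bids=[#2:10@103] asks=[#1:4@105]
After op 3 cancel(order #1): fills=none; bids=[#2:10@103] asks=[-]
After op 4 [order #3] limit_sell(price=102, qty=9): fills=#2x#3:9@103; bids=[#2:1@103] asks=[-]
After op 5 [order #4] market_buy(qty=3): fills=none; bids=[#2:1@103] asks=[-]
After op 6 [order #5] limit_buy(price=99, qty=10): fills=none; bids=[#2:1@103 #5:10@99] asks=[-]

Answer: 9@103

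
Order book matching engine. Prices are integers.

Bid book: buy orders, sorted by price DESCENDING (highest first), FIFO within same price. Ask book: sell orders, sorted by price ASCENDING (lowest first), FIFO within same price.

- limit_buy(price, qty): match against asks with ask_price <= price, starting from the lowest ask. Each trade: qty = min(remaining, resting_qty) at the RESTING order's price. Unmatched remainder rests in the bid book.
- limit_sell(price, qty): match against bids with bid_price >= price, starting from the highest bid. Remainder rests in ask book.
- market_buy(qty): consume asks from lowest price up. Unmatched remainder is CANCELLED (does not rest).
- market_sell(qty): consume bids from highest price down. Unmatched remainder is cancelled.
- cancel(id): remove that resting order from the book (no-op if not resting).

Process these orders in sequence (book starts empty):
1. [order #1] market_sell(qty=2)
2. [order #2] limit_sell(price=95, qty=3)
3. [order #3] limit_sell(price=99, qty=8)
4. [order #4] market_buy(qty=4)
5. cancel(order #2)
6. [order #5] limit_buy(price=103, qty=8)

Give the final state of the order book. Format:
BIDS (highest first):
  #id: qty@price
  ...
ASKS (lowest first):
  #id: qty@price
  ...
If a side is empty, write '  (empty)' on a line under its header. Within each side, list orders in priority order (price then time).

Answer: BIDS (highest first):
  #5: 1@103
ASKS (lowest first):
  (empty)

Derivation:
After op 1 [order #1] market_sell(qty=2): fills=none; bids=[-] asks=[-]
After op 2 [order #2] limit_sell(price=95, qty=3): fills=none; bids=[-] asks=[#2:3@95]
After op 3 [order #3] limit_sell(price=99, qty=8): fills=none; bids=[-] asks=[#2:3@95 #3:8@99]
After op 4 [order #4] market_buy(qty=4): fills=#4x#2:3@95 #4x#3:1@99; bids=[-] asks=[#3:7@99]
After op 5 cancel(order #2): fills=none; bids=[-] asks=[#3:7@99]
After op 6 [order #5] limit_buy(price=103, qty=8): fills=#5x#3:7@99; bids=[#5:1@103] asks=[-]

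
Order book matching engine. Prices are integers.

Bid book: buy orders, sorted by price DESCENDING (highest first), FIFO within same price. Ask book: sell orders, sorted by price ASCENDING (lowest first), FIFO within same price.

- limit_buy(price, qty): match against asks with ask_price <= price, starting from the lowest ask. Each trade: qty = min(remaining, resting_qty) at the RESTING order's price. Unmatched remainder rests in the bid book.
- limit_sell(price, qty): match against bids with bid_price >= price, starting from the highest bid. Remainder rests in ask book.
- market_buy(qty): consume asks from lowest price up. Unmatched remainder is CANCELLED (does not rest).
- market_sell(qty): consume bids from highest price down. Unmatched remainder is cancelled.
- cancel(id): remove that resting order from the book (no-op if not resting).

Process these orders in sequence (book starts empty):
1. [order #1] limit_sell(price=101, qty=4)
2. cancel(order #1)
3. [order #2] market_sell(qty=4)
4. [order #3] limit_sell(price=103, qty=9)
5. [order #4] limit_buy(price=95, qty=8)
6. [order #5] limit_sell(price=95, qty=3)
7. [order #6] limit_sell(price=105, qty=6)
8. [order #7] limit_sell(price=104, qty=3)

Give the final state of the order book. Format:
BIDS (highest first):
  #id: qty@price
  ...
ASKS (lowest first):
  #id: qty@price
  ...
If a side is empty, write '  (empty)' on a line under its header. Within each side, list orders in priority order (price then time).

Answer: BIDS (highest first):
  #4: 5@95
ASKS (lowest first):
  #3: 9@103
  #7: 3@104
  #6: 6@105

Derivation:
After op 1 [order #1] limit_sell(price=101, qty=4): fills=none; bids=[-] asks=[#1:4@101]
After op 2 cancel(order #1): fills=none; bids=[-] asks=[-]
After op 3 [order #2] market_sell(qty=4): fills=none; bids=[-] asks=[-]
After op 4 [order #3] limit_sell(price=103, qty=9): fills=none; bids=[-] asks=[#3:9@103]
After op 5 [order #4] limit_buy(price=95, qty=8): fills=none; bids=[#4:8@95] asks=[#3:9@103]
After op 6 [order #5] limit_sell(price=95, qty=3): fills=#4x#5:3@95; bids=[#4:5@95] asks=[#3:9@103]
After op 7 [order #6] limit_sell(price=105, qty=6): fills=none; bids=[#4:5@95] asks=[#3:9@103 #6:6@105]
After op 8 [order #7] limit_sell(price=104, qty=3): fills=none; bids=[#4:5@95] asks=[#3:9@103 #7:3@104 #6:6@105]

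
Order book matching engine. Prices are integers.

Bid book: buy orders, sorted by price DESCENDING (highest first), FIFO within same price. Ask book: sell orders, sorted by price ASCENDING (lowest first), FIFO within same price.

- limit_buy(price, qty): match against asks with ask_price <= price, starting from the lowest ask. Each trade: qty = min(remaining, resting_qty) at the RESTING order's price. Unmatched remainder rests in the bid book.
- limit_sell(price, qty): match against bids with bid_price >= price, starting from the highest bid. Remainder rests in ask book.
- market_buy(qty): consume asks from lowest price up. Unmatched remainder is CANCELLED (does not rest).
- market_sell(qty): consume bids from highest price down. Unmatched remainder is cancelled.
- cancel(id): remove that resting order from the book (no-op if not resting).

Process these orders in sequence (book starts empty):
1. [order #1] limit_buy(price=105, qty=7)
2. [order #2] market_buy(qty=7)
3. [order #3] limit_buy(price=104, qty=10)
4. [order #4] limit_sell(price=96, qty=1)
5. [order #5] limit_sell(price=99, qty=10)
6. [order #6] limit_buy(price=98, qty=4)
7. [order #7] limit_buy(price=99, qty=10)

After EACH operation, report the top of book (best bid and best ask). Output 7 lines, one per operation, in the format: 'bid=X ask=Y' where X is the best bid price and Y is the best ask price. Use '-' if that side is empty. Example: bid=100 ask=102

Answer: bid=105 ask=-
bid=105 ask=-
bid=105 ask=-
bid=105 ask=-
bid=104 ask=-
bid=104 ask=-
bid=104 ask=-

Derivation:
After op 1 [order #1] limit_buy(price=105, qty=7): fills=none; bids=[#1:7@105] asks=[-]
After op 2 [order #2] market_buy(qty=7): fills=none; bids=[#1:7@105] asks=[-]
After op 3 [order #3] limit_buy(price=104, qty=10): fills=none; bids=[#1:7@105 #3:10@104] asks=[-]
After op 4 [order #4] limit_sell(price=96, qty=1): fills=#1x#4:1@105; bids=[#1:6@105 #3:10@104] asks=[-]
After op 5 [order #5] limit_sell(price=99, qty=10): fills=#1x#5:6@105 #3x#5:4@104; bids=[#3:6@104] asks=[-]
After op 6 [order #6] limit_buy(price=98, qty=4): fills=none; bids=[#3:6@104 #6:4@98] asks=[-]
After op 7 [order #7] limit_buy(price=99, qty=10): fills=none; bids=[#3:6@104 #7:10@99 #6:4@98] asks=[-]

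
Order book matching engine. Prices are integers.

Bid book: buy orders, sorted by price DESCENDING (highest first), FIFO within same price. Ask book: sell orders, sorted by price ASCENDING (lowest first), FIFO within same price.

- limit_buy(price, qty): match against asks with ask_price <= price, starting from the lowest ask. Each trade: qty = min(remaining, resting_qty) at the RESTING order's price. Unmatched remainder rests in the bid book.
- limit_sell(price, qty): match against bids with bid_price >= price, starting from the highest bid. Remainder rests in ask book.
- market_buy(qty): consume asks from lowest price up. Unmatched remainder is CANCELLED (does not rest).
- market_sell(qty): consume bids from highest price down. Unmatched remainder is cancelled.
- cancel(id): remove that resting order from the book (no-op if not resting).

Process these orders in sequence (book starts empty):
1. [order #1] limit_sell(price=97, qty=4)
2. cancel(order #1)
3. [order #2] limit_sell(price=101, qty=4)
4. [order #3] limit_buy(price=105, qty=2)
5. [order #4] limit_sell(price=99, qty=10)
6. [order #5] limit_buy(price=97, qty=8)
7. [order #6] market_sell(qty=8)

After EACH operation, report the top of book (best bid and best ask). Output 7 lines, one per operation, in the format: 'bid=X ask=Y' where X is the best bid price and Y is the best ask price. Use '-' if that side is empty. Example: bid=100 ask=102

After op 1 [order #1] limit_sell(price=97, qty=4): fills=none; bids=[-] asks=[#1:4@97]
After op 2 cancel(order #1): fills=none; bids=[-] asks=[-]
After op 3 [order #2] limit_sell(price=101, qty=4): fills=none; bids=[-] asks=[#2:4@101]
After op 4 [order #3] limit_buy(price=105, qty=2): fills=#3x#2:2@101; bids=[-] asks=[#2:2@101]
After op 5 [order #4] limit_sell(price=99, qty=10): fills=none; bids=[-] asks=[#4:10@99 #2:2@101]
After op 6 [order #5] limit_buy(price=97, qty=8): fills=none; bids=[#5:8@97] asks=[#4:10@99 #2:2@101]
After op 7 [order #6] market_sell(qty=8): fills=#5x#6:8@97; bids=[-] asks=[#4:10@99 #2:2@101]

Answer: bid=- ask=97
bid=- ask=-
bid=- ask=101
bid=- ask=101
bid=- ask=99
bid=97 ask=99
bid=- ask=99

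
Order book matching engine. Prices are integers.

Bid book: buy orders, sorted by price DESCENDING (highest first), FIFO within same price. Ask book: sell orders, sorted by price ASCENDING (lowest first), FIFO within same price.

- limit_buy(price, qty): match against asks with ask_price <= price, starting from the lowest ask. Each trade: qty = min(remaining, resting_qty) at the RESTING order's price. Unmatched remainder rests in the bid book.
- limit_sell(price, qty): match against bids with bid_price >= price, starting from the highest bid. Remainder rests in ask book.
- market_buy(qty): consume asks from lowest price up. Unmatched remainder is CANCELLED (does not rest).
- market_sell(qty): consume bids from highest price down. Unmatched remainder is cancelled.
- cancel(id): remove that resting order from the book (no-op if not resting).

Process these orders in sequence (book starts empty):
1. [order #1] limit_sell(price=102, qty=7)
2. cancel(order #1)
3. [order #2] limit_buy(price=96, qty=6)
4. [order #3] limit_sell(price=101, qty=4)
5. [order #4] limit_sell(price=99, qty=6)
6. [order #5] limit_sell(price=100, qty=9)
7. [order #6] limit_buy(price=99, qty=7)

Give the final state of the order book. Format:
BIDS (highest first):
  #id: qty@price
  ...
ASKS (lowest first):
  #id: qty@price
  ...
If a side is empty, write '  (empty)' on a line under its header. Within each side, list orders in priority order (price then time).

Answer: BIDS (highest first):
  #6: 1@99
  #2: 6@96
ASKS (lowest first):
  #5: 9@100
  #3: 4@101

Derivation:
After op 1 [order #1] limit_sell(price=102, qty=7): fills=none; bids=[-] asks=[#1:7@102]
After op 2 cancel(order #1): fills=none; bids=[-] asks=[-]
After op 3 [order #2] limit_buy(price=96, qty=6): fills=none; bids=[#2:6@96] asks=[-]
After op 4 [order #3] limit_sell(price=101, qty=4): fills=none; bids=[#2:6@96] asks=[#3:4@101]
After op 5 [order #4] limit_sell(price=99, qty=6): fills=none; bids=[#2:6@96] asks=[#4:6@99 #3:4@101]
After op 6 [order #5] limit_sell(price=100, qty=9): fills=none; bids=[#2:6@96] asks=[#4:6@99 #5:9@100 #3:4@101]
After op 7 [order #6] limit_buy(price=99, qty=7): fills=#6x#4:6@99; bids=[#6:1@99 #2:6@96] asks=[#5:9@100 #3:4@101]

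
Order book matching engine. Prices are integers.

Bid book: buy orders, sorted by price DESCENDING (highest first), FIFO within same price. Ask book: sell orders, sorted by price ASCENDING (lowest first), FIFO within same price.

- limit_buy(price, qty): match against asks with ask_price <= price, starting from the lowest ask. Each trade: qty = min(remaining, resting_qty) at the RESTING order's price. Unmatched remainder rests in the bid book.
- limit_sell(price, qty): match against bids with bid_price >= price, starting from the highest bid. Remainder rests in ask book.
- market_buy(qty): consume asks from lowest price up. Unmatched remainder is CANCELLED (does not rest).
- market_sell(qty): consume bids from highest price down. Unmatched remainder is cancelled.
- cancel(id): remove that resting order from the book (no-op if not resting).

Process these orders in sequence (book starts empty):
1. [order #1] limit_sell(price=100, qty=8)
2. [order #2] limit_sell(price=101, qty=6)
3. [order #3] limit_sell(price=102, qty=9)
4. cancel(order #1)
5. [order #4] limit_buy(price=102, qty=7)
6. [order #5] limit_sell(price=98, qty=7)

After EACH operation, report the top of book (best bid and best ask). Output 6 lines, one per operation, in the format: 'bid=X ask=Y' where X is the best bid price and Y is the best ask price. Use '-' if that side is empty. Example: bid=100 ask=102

Answer: bid=- ask=100
bid=- ask=100
bid=- ask=100
bid=- ask=101
bid=- ask=102
bid=- ask=98

Derivation:
After op 1 [order #1] limit_sell(price=100, qty=8): fills=none; bids=[-] asks=[#1:8@100]
After op 2 [order #2] limit_sell(price=101, qty=6): fills=none; bids=[-] asks=[#1:8@100 #2:6@101]
After op 3 [order #3] limit_sell(price=102, qty=9): fills=none; bids=[-] asks=[#1:8@100 #2:6@101 #3:9@102]
After op 4 cancel(order #1): fills=none; bids=[-] asks=[#2:6@101 #3:9@102]
After op 5 [order #4] limit_buy(price=102, qty=7): fills=#4x#2:6@101 #4x#3:1@102; bids=[-] asks=[#3:8@102]
After op 6 [order #5] limit_sell(price=98, qty=7): fills=none; bids=[-] asks=[#5:7@98 #3:8@102]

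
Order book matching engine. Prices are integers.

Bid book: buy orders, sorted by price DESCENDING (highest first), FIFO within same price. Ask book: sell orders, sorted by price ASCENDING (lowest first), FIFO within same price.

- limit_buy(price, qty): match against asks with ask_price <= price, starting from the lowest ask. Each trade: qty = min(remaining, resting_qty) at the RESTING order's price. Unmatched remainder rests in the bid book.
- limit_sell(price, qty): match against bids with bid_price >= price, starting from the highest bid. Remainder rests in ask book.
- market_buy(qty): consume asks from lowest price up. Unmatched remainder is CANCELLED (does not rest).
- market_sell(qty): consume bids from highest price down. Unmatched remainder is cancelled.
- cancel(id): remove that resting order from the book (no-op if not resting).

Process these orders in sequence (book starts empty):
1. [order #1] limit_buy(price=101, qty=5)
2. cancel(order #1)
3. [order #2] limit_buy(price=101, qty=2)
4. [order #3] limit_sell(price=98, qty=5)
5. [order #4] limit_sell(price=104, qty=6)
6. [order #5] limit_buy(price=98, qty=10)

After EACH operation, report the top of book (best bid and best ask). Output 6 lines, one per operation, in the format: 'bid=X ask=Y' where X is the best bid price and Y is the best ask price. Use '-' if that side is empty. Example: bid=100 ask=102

After op 1 [order #1] limit_buy(price=101, qty=5): fills=none; bids=[#1:5@101] asks=[-]
After op 2 cancel(order #1): fills=none; bids=[-] asks=[-]
After op 3 [order #2] limit_buy(price=101, qty=2): fills=none; bids=[#2:2@101] asks=[-]
After op 4 [order #3] limit_sell(price=98, qty=5): fills=#2x#3:2@101; bids=[-] asks=[#3:3@98]
After op 5 [order #4] limit_sell(price=104, qty=6): fills=none; bids=[-] asks=[#3:3@98 #4:6@104]
After op 6 [order #5] limit_buy(price=98, qty=10): fills=#5x#3:3@98; bids=[#5:7@98] asks=[#4:6@104]

Answer: bid=101 ask=-
bid=- ask=-
bid=101 ask=-
bid=- ask=98
bid=- ask=98
bid=98 ask=104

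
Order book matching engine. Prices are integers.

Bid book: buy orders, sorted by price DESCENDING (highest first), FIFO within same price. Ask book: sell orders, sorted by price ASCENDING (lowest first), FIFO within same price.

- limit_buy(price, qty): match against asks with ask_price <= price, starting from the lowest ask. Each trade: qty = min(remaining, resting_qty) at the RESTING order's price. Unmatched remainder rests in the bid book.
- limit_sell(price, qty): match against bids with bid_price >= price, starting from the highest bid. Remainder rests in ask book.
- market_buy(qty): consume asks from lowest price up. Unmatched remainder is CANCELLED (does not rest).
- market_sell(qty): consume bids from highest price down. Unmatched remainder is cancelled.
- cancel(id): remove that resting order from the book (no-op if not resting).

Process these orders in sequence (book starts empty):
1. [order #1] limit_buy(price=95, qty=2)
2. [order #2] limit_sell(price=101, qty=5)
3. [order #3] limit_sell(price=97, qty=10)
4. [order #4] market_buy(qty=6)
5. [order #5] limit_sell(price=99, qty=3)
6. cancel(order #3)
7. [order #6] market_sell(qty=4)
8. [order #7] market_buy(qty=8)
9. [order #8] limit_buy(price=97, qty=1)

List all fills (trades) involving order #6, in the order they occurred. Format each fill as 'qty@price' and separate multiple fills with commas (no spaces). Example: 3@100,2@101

After op 1 [order #1] limit_buy(price=95, qty=2): fills=none; bids=[#1:2@95] asks=[-]
After op 2 [order #2] limit_sell(price=101, qty=5): fills=none; bids=[#1:2@95] asks=[#2:5@101]
After op 3 [order #3] limit_sell(price=97, qty=10): fills=none; bids=[#1:2@95] asks=[#3:10@97 #2:5@101]
After op 4 [order #4] market_buy(qty=6): fills=#4x#3:6@97; bids=[#1:2@95] asks=[#3:4@97 #2:5@101]
After op 5 [order #5] limit_sell(price=99, qty=3): fills=none; bids=[#1:2@95] asks=[#3:4@97 #5:3@99 #2:5@101]
After op 6 cancel(order #3): fills=none; bids=[#1:2@95] asks=[#5:3@99 #2:5@101]
After op 7 [order #6] market_sell(qty=4): fills=#1x#6:2@95; bids=[-] asks=[#5:3@99 #2:5@101]
After op 8 [order #7] market_buy(qty=8): fills=#7x#5:3@99 #7x#2:5@101; bids=[-] asks=[-]
After op 9 [order #8] limit_buy(price=97, qty=1): fills=none; bids=[#8:1@97] asks=[-]

Answer: 2@95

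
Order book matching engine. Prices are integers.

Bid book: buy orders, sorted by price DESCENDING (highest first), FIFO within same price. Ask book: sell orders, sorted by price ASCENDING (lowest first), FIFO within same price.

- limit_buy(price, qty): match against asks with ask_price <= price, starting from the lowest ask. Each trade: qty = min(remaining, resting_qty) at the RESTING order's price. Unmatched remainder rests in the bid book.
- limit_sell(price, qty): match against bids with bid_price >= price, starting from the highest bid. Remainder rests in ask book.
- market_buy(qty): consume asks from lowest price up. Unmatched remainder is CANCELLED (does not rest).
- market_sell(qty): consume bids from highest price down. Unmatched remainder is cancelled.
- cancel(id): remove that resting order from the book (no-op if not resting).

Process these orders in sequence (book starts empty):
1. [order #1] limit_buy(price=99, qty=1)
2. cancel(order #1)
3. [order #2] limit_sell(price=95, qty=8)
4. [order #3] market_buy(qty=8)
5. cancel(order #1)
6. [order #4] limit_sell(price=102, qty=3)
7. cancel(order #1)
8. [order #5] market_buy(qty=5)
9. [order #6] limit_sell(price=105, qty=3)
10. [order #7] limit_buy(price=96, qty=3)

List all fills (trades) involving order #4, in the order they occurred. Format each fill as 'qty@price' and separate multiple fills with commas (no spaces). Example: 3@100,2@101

Answer: 3@102

Derivation:
After op 1 [order #1] limit_buy(price=99, qty=1): fills=none; bids=[#1:1@99] asks=[-]
After op 2 cancel(order #1): fills=none; bids=[-] asks=[-]
After op 3 [order #2] limit_sell(price=95, qty=8): fills=none; bids=[-] asks=[#2:8@95]
After op 4 [order #3] market_buy(qty=8): fills=#3x#2:8@95; bids=[-] asks=[-]
After op 5 cancel(order #1): fills=none; bids=[-] asks=[-]
After op 6 [order #4] limit_sell(price=102, qty=3): fills=none; bids=[-] asks=[#4:3@102]
After op 7 cancel(order #1): fills=none; bids=[-] asks=[#4:3@102]
After op 8 [order #5] market_buy(qty=5): fills=#5x#4:3@102; bids=[-] asks=[-]
After op 9 [order #6] limit_sell(price=105, qty=3): fills=none; bids=[-] asks=[#6:3@105]
After op 10 [order #7] limit_buy(price=96, qty=3): fills=none; bids=[#7:3@96] asks=[#6:3@105]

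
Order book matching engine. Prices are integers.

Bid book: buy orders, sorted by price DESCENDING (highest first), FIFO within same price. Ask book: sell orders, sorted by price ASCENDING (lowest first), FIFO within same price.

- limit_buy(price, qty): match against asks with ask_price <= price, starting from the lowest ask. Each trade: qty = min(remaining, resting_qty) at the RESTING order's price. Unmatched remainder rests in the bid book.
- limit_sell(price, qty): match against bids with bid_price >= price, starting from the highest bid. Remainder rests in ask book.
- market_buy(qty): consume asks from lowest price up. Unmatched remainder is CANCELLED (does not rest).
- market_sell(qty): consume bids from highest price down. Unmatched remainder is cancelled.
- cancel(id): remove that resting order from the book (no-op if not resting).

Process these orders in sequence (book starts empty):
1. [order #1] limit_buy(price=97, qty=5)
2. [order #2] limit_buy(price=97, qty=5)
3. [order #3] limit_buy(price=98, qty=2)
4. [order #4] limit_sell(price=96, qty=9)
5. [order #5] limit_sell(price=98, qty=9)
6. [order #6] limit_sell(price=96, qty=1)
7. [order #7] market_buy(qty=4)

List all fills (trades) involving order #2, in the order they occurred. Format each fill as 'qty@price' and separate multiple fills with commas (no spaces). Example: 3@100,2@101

Answer: 2@97,1@97

Derivation:
After op 1 [order #1] limit_buy(price=97, qty=5): fills=none; bids=[#1:5@97] asks=[-]
After op 2 [order #2] limit_buy(price=97, qty=5): fills=none; bids=[#1:5@97 #2:5@97] asks=[-]
After op 3 [order #3] limit_buy(price=98, qty=2): fills=none; bids=[#3:2@98 #1:5@97 #2:5@97] asks=[-]
After op 4 [order #4] limit_sell(price=96, qty=9): fills=#3x#4:2@98 #1x#4:5@97 #2x#4:2@97; bids=[#2:3@97] asks=[-]
After op 5 [order #5] limit_sell(price=98, qty=9): fills=none; bids=[#2:3@97] asks=[#5:9@98]
After op 6 [order #6] limit_sell(price=96, qty=1): fills=#2x#6:1@97; bids=[#2:2@97] asks=[#5:9@98]
After op 7 [order #7] market_buy(qty=4): fills=#7x#5:4@98; bids=[#2:2@97] asks=[#5:5@98]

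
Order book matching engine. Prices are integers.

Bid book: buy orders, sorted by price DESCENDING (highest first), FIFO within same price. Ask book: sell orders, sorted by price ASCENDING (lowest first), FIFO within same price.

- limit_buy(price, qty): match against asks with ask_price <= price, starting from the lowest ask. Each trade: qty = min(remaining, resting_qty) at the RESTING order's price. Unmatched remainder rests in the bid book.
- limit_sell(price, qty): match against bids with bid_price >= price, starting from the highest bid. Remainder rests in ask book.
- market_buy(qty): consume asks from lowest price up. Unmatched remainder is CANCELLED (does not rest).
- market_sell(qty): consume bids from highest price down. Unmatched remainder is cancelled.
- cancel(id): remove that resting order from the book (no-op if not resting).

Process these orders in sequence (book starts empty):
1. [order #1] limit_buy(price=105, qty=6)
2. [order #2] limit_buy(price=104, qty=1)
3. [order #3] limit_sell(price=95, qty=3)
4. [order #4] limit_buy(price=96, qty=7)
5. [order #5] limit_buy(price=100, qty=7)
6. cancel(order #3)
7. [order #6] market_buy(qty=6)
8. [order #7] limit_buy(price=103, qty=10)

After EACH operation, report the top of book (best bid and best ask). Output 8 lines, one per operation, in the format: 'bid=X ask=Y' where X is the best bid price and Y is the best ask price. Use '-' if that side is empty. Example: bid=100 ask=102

After op 1 [order #1] limit_buy(price=105, qty=6): fills=none; bids=[#1:6@105] asks=[-]
After op 2 [order #2] limit_buy(price=104, qty=1): fills=none; bids=[#1:6@105 #2:1@104] asks=[-]
After op 3 [order #3] limit_sell(price=95, qty=3): fills=#1x#3:3@105; bids=[#1:3@105 #2:1@104] asks=[-]
After op 4 [order #4] limit_buy(price=96, qty=7): fills=none; bids=[#1:3@105 #2:1@104 #4:7@96] asks=[-]
After op 5 [order #5] limit_buy(price=100, qty=7): fills=none; bids=[#1:3@105 #2:1@104 #5:7@100 #4:7@96] asks=[-]
After op 6 cancel(order #3): fills=none; bids=[#1:3@105 #2:1@104 #5:7@100 #4:7@96] asks=[-]
After op 7 [order #6] market_buy(qty=6): fills=none; bids=[#1:3@105 #2:1@104 #5:7@100 #4:7@96] asks=[-]
After op 8 [order #7] limit_buy(price=103, qty=10): fills=none; bids=[#1:3@105 #2:1@104 #7:10@103 #5:7@100 #4:7@96] asks=[-]

Answer: bid=105 ask=-
bid=105 ask=-
bid=105 ask=-
bid=105 ask=-
bid=105 ask=-
bid=105 ask=-
bid=105 ask=-
bid=105 ask=-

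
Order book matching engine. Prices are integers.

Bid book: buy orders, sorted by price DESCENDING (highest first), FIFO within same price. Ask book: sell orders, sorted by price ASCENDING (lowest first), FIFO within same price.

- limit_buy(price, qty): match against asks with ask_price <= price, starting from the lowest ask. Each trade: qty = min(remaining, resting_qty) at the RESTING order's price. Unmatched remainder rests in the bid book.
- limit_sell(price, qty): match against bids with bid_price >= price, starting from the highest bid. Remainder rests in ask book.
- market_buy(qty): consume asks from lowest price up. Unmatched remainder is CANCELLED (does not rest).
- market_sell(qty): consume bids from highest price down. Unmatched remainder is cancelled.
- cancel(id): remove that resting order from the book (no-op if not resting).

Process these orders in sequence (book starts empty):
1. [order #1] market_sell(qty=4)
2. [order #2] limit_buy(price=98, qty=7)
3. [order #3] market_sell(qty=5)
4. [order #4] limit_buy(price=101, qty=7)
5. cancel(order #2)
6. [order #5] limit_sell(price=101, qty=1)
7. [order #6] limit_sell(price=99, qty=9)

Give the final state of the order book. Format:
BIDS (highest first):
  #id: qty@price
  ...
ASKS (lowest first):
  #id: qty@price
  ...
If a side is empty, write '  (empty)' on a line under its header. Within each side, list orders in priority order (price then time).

After op 1 [order #1] market_sell(qty=4): fills=none; bids=[-] asks=[-]
After op 2 [order #2] limit_buy(price=98, qty=7): fills=none; bids=[#2:7@98] asks=[-]
After op 3 [order #3] market_sell(qty=5): fills=#2x#3:5@98; bids=[#2:2@98] asks=[-]
After op 4 [order #4] limit_buy(price=101, qty=7): fills=none; bids=[#4:7@101 #2:2@98] asks=[-]
After op 5 cancel(order #2): fills=none; bids=[#4:7@101] asks=[-]
After op 6 [order #5] limit_sell(price=101, qty=1): fills=#4x#5:1@101; bids=[#4:6@101] asks=[-]
After op 7 [order #6] limit_sell(price=99, qty=9): fills=#4x#6:6@101; bids=[-] asks=[#6:3@99]

Answer: BIDS (highest first):
  (empty)
ASKS (lowest first):
  #6: 3@99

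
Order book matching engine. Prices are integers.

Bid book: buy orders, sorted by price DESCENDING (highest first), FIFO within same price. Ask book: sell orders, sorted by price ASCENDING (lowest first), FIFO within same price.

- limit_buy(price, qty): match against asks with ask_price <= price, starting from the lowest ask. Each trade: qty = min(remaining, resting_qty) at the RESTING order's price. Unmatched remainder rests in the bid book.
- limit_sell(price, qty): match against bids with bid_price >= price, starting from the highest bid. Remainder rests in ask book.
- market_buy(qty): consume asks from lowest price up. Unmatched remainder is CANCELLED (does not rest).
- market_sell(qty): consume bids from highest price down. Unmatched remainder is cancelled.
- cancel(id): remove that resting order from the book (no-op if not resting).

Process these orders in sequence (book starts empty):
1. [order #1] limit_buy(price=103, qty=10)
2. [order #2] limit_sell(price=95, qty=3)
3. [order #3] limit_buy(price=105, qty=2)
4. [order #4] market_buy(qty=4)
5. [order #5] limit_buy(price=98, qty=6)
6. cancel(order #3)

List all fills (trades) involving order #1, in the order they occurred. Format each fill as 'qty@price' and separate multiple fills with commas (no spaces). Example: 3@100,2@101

Answer: 3@103

Derivation:
After op 1 [order #1] limit_buy(price=103, qty=10): fills=none; bids=[#1:10@103] asks=[-]
After op 2 [order #2] limit_sell(price=95, qty=3): fills=#1x#2:3@103; bids=[#1:7@103] asks=[-]
After op 3 [order #3] limit_buy(price=105, qty=2): fills=none; bids=[#3:2@105 #1:7@103] asks=[-]
After op 4 [order #4] market_buy(qty=4): fills=none; bids=[#3:2@105 #1:7@103] asks=[-]
After op 5 [order #5] limit_buy(price=98, qty=6): fills=none; bids=[#3:2@105 #1:7@103 #5:6@98] asks=[-]
After op 6 cancel(order #3): fills=none; bids=[#1:7@103 #5:6@98] asks=[-]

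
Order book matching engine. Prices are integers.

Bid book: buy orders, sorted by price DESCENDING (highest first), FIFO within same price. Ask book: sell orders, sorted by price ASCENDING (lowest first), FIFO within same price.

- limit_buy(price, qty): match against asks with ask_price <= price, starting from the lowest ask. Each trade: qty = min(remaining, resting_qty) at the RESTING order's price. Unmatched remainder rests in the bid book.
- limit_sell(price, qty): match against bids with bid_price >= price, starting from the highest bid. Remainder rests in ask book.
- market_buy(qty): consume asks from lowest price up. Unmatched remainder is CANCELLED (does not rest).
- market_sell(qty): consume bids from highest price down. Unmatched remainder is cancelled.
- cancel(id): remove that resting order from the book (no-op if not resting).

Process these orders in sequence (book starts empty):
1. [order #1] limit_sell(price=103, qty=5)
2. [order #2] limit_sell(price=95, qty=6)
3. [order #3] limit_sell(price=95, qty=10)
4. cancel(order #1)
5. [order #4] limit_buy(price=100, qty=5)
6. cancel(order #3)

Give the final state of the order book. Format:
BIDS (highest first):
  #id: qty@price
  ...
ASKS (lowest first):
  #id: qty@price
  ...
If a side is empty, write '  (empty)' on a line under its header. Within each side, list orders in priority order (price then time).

Answer: BIDS (highest first):
  (empty)
ASKS (lowest first):
  #2: 1@95

Derivation:
After op 1 [order #1] limit_sell(price=103, qty=5): fills=none; bids=[-] asks=[#1:5@103]
After op 2 [order #2] limit_sell(price=95, qty=6): fills=none; bids=[-] asks=[#2:6@95 #1:5@103]
After op 3 [order #3] limit_sell(price=95, qty=10): fills=none; bids=[-] asks=[#2:6@95 #3:10@95 #1:5@103]
After op 4 cancel(order #1): fills=none; bids=[-] asks=[#2:6@95 #3:10@95]
After op 5 [order #4] limit_buy(price=100, qty=5): fills=#4x#2:5@95; bids=[-] asks=[#2:1@95 #3:10@95]
After op 6 cancel(order #3): fills=none; bids=[-] asks=[#2:1@95]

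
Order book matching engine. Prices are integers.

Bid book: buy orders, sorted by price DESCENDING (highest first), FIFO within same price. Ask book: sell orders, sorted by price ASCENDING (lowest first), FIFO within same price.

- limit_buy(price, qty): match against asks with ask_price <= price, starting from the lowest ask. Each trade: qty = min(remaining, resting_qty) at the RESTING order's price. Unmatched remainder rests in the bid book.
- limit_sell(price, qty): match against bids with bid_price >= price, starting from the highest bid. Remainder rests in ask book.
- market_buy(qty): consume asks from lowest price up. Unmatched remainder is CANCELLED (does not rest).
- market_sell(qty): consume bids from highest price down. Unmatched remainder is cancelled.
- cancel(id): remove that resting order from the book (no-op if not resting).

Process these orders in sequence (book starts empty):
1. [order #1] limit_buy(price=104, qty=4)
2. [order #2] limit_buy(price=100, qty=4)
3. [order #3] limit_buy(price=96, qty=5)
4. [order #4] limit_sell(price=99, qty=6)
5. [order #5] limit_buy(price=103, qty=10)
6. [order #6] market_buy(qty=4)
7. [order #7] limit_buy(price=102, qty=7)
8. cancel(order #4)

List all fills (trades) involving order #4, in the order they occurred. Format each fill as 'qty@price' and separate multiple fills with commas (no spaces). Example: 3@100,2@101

After op 1 [order #1] limit_buy(price=104, qty=4): fills=none; bids=[#1:4@104] asks=[-]
After op 2 [order #2] limit_buy(price=100, qty=4): fills=none; bids=[#1:4@104 #2:4@100] asks=[-]
After op 3 [order #3] limit_buy(price=96, qty=5): fills=none; bids=[#1:4@104 #2:4@100 #3:5@96] asks=[-]
After op 4 [order #4] limit_sell(price=99, qty=6): fills=#1x#4:4@104 #2x#4:2@100; bids=[#2:2@100 #3:5@96] asks=[-]
After op 5 [order #5] limit_buy(price=103, qty=10): fills=none; bids=[#5:10@103 #2:2@100 #3:5@96] asks=[-]
After op 6 [order #6] market_buy(qty=4): fills=none; bids=[#5:10@103 #2:2@100 #3:5@96] asks=[-]
After op 7 [order #7] limit_buy(price=102, qty=7): fills=none; bids=[#5:10@103 #7:7@102 #2:2@100 #3:5@96] asks=[-]
After op 8 cancel(order #4): fills=none; bids=[#5:10@103 #7:7@102 #2:2@100 #3:5@96] asks=[-]

Answer: 4@104,2@100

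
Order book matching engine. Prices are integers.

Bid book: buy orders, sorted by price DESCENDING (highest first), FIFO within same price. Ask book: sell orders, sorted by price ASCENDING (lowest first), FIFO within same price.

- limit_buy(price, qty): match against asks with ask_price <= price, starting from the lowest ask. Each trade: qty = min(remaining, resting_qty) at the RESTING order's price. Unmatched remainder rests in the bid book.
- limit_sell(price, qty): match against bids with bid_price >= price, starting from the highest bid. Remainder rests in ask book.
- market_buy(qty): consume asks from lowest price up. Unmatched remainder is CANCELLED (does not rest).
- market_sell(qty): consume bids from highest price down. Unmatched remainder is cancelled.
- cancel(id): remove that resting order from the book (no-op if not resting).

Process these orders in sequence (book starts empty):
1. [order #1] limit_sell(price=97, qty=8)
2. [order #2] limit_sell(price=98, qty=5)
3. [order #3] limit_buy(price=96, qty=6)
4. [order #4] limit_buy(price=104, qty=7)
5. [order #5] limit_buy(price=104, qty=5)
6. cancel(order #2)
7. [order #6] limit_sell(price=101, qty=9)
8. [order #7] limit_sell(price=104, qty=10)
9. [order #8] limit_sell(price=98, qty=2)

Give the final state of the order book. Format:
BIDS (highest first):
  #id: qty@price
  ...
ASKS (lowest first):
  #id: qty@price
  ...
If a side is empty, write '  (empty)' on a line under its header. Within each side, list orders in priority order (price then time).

Answer: BIDS (highest first):
  #3: 6@96
ASKS (lowest first):
  #8: 2@98
  #6: 9@101
  #7: 10@104

Derivation:
After op 1 [order #1] limit_sell(price=97, qty=8): fills=none; bids=[-] asks=[#1:8@97]
After op 2 [order #2] limit_sell(price=98, qty=5): fills=none; bids=[-] asks=[#1:8@97 #2:5@98]
After op 3 [order #3] limit_buy(price=96, qty=6): fills=none; bids=[#3:6@96] asks=[#1:8@97 #2:5@98]
After op 4 [order #4] limit_buy(price=104, qty=7): fills=#4x#1:7@97; bids=[#3:6@96] asks=[#1:1@97 #2:5@98]
After op 5 [order #5] limit_buy(price=104, qty=5): fills=#5x#1:1@97 #5x#2:4@98; bids=[#3:6@96] asks=[#2:1@98]
After op 6 cancel(order #2): fills=none; bids=[#3:6@96] asks=[-]
After op 7 [order #6] limit_sell(price=101, qty=9): fills=none; bids=[#3:6@96] asks=[#6:9@101]
After op 8 [order #7] limit_sell(price=104, qty=10): fills=none; bids=[#3:6@96] asks=[#6:9@101 #7:10@104]
After op 9 [order #8] limit_sell(price=98, qty=2): fills=none; bids=[#3:6@96] asks=[#8:2@98 #6:9@101 #7:10@104]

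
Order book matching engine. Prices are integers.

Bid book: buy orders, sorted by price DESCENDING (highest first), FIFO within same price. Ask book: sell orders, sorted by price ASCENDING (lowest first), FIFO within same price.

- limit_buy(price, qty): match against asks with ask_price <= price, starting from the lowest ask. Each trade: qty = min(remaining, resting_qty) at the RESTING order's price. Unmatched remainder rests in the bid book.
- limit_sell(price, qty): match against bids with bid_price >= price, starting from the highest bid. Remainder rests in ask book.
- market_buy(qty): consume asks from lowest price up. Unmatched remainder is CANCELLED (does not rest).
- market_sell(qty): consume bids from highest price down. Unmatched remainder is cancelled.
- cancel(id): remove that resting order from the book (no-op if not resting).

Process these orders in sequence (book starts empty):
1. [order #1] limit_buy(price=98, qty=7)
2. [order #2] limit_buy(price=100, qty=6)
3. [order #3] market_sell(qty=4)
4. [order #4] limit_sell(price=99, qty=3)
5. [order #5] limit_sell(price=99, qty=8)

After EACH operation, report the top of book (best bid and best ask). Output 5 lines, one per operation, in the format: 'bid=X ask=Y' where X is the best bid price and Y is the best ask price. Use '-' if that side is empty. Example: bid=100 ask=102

Answer: bid=98 ask=-
bid=100 ask=-
bid=100 ask=-
bid=98 ask=99
bid=98 ask=99

Derivation:
After op 1 [order #1] limit_buy(price=98, qty=7): fills=none; bids=[#1:7@98] asks=[-]
After op 2 [order #2] limit_buy(price=100, qty=6): fills=none; bids=[#2:6@100 #1:7@98] asks=[-]
After op 3 [order #3] market_sell(qty=4): fills=#2x#3:4@100; bids=[#2:2@100 #1:7@98] asks=[-]
After op 4 [order #4] limit_sell(price=99, qty=3): fills=#2x#4:2@100; bids=[#1:7@98] asks=[#4:1@99]
After op 5 [order #5] limit_sell(price=99, qty=8): fills=none; bids=[#1:7@98] asks=[#4:1@99 #5:8@99]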